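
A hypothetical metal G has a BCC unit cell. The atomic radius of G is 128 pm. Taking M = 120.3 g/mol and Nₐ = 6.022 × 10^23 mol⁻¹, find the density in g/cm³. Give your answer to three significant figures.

15.5 g/cm³

In a BCC lattice, atoms touch along the body diagonal, so √3·a = 4r, giving a = 295.6 pm = 2.956 × 10^-8 cm.
With Z = 2, ρ = Z·M/(N_A·a³) = 2 × 120.3 / (6.022 × 10²³ × 2.583 × 10^-23) = 15.47 g/cm³.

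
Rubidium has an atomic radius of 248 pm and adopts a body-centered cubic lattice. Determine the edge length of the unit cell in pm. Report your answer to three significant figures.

573 pm

In a BCC lattice, atoms touch along the body diagonal, so √3·a = 4r.
a = 4r/√3 = 4 × 248 / 1.7321 = 573 pm.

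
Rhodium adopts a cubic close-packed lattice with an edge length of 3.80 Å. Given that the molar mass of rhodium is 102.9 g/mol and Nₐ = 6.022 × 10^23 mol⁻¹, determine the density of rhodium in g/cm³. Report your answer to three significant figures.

An FCC unit cell contains Z = 4 atoms.
Cell volume: a³ = (3.80 Å)³ = (3.800 × 10^-8 cm)³ = 5.487 × 10^-23 cm³.
ρ = Z·M/(N_A·a³) = 4 × 102.9 / (6.022 × 10²³ × 5.487 × 10^-23) = 12.46 g/cm³.

12.5 g/cm³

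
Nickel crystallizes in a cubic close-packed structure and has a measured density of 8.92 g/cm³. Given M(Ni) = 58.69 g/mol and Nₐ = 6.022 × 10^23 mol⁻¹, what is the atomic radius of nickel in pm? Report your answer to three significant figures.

125 pm

For an FCC cell (Z = 4), a³ = Z·M/(N_A·ρ) = 4 × 58.69 / (6.022 × 10²³ × 8.920) = 4.370 × 10^-23 cm³, so a = 3.522 × 10^-8 cm = 352.2 pm.
Atoms touch along the face diagonal, so √2·a = 4r, so r = 0.3536 × a = 125 pm.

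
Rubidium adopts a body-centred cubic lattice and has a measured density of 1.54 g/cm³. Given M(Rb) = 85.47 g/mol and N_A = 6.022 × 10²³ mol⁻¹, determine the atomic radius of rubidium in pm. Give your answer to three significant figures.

For a BCC cell (Z = 2), a³ = Z·M/(N_A·ρ) = 2 × 85.47 / (6.022 × 10²³ × 1.540) = 1.843 × 10^-22 cm³, so a = 5.691 × 10^-8 cm = 569.1 pm.
Atoms touch along the body diagonal, so √3·a = 4r, so r = 0.4330 × a = 246 pm.

246 pm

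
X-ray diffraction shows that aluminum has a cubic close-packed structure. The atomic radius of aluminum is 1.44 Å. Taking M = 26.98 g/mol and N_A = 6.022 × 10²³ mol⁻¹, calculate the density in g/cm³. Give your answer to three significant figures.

In an FCC lattice, atoms touch along the face diagonal, so √2·a = 4r, giving a = 4.073 Å = 4.073 × 10^-8 cm.
With Z = 4, ρ = Z·M/(N_A·a³) = 4 × 26.98 / (6.022 × 10²³ × 6.757 × 10^-23) = 2.652 g/cm³.

2.65 g/cm³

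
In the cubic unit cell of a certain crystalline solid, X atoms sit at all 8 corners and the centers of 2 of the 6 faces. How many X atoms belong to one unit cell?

Corner atoms are shared by 8 cells (1/8 each), face atoms by 2 (1/2 each).
Net atoms = 8 × 1/8 + 2 × 1/2 = 1 + 1 = 2.

2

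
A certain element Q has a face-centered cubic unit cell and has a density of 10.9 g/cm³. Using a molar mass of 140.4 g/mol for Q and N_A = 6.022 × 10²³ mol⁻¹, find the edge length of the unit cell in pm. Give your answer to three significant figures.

441 pm

With Z = 4 atoms per FCC cell, a³ = Z·M/(N_A·ρ) = 4 × 140.4 / (6.022 × 10²³ × 10.90 g/cm³) = 8.556 × 10^-23 cm³.
a = (8.556 × 10^-23)^(1/3) = 4.406 × 10^-8 cm = 441 pm.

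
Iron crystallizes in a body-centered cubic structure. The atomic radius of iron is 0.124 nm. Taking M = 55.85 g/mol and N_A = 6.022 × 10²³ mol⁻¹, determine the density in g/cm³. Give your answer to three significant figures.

7.90 g/cm³

In a BCC lattice, atoms touch along the body diagonal, so √3·a = 4r, giving a = 0.2864 nm = 2.864 × 10^-8 cm.
With Z = 2, ρ = Z·M/(N_A·a³) = 2 × 55.85 / (6.022 × 10²³ × 2.348 × 10^-23) = 7.899 g/cm³.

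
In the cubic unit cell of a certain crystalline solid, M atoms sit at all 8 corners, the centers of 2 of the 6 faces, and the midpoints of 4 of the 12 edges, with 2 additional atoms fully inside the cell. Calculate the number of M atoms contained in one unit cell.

5

Corner atoms are shared by 8 cells (1/8 each), face atoms by 2 (1/2 each), edge atoms by 4 (1/4 each), interior atoms are unshared.
Net atoms = 8 × 1/8 + 2 × 1/2 + 4 × 1/4 + 2 = 1 + 1 + 1 + 2 = 5.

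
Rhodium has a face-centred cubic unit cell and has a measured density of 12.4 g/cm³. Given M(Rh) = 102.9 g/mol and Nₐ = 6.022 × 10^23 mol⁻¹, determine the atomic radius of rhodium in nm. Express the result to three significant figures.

0.135 nm

For an FCC cell (Z = 4), a³ = Z·M/(N_A·ρ) = 4 × 102.9 / (6.022 × 10²³ × 12.40) = 5.512 × 10^-23 cm³, so a = 3.806 × 10^-8 cm = 0.3806 nm.
Atoms touch along the face diagonal, so √2·a = 4r, so r = 0.3536 × a = 0.135 nm.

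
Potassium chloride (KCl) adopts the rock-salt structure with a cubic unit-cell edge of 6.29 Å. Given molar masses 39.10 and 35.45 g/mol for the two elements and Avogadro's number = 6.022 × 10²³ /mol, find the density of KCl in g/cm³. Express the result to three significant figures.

1.99 g/cm³

The rock-salt structure contains Z = 4 formula units per cell; M(KCl) = 39.10 + 35.45 = 74.55 g/mol.
a³ = (6.290 × 10^-8 cm)³ = 2.489 × 10^-22 cm³.
ρ = 4 × 74.55 / (6.022 × 10²³ × 2.489 × 10^-22) = 1.990 g/cm³.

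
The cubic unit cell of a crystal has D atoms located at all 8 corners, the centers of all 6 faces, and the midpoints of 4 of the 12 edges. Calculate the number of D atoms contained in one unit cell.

Corner atoms are shared by 8 cells (1/8 each), face atoms by 2 (1/2 each), edge atoms by 4 (1/4 each).
Net atoms = 8 × 1/8 + 6 × 1/2 + 4 × 1/4 = 1 + 3 + 1 = 5.

5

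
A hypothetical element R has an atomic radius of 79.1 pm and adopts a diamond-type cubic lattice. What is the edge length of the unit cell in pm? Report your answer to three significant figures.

In a diamond cubic lattice, nearest neighbors lie along the body diagonal with √3·a = 8r.
a = 8r/√3 = 8 × 79.1 / 1.7321 = 365 pm.

365 pm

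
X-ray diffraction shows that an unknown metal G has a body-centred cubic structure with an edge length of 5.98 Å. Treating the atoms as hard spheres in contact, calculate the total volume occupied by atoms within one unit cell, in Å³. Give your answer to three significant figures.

145 Å³

In a BCC lattice atoms touch along the body diagonal, so √3·a = 4r, so r = 0.4330a = 2.589 Å.
V_atoms = Z × (4/3)πr³ = 2 × (4/3)π × (2.589)³ = 145 Å³.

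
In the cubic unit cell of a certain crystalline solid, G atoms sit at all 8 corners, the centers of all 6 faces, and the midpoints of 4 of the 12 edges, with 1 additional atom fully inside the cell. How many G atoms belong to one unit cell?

6

Corner atoms are shared by 8 cells (1/8 each), face atoms by 2 (1/2 each), edge atoms by 4 (1/4 each), interior atoms are unshared.
Net atoms = 8 × 1/8 + 6 × 1/2 + 4 × 1/4 + 1 = 1 + 3 + 1 + 1 = 6.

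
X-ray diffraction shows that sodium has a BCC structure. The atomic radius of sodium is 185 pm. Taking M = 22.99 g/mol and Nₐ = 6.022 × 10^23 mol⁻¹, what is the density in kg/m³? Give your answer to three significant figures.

979 kg/m³

In a BCC lattice, atoms touch along the body diagonal, so √3·a = 4r, giving a = 427.2 pm = 4.272 × 10^-8 cm.
With Z = 2, ρ = Z·M/(N_A·a³) = 2 × 22.99 / (6.022 × 10²³ × 7.799 × 10^-23) = 0.9791 g/cm³ = 979 kg/m³.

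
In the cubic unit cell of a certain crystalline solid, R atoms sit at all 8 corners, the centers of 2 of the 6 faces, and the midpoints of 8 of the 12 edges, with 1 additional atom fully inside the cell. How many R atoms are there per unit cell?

5

Corner atoms are shared by 8 cells (1/8 each), face atoms by 2 (1/2 each), edge atoms by 4 (1/4 each), interior atoms are unshared.
Net atoms = 8 × 1/8 + 2 × 1/2 + 8 × 1/4 + 1 = 1 + 1 + 2 + 1 = 5.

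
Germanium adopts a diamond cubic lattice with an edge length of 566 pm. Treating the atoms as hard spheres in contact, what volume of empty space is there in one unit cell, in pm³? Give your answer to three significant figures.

In a diamond cubic lattice nearest neighbors lie along the body diagonal with √3·a = 8r, so r = 0.2165a = 122.5 pm.
V_cell = a³ = 1.813 × 10^8 pm³; V_atoms = 8 × (4/3)πr³ = 6.167 × 10^7 pm³.
Empty space = 1.813 × 10^8 − 6.167 × 10^7 = 1.20 × 10^8 pm³.

1.20 × 10^8 pm³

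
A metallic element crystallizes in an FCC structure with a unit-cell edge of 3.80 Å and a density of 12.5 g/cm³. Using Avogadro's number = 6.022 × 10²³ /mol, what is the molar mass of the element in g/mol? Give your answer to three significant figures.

103 g/mol

An FCC cell has Z = 4 atoms; a = 3.800 × 10^-8 cm.
M = ρ·N_A·a³/Z = 12.5 × 6.022 × 10²³ × 5.487 × 10^-23 / 4 = 103 g/mol.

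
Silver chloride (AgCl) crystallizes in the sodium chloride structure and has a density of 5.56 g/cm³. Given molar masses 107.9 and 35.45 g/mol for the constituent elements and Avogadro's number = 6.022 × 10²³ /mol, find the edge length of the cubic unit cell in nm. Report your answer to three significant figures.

0.555 nm

M(AgCl) = 143.35 g/mol; Z = 4 formula units per cell.
a³ = Z·M/(N_A·ρ) = 4 × 143.35 / (6.022 × 10²³ × 5.56) = 1.713 × 10^-22 cm³, so a = 5.553 × 10^-8 cm = 0.555 nm.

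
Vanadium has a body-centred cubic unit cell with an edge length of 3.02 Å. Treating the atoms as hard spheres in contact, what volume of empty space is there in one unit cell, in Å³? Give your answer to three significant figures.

In a BCC lattice atoms touch along the body diagonal, so √3·a = 4r, so r = 0.4330a = 1.308 Å.
V_cell = a³ = 27.54 Å³; V_atoms = 2 × (4/3)πr³ = 18.73 Å³.
Empty space = 27.54 − 18.73 = 8.81 Å³.

8.81 Å³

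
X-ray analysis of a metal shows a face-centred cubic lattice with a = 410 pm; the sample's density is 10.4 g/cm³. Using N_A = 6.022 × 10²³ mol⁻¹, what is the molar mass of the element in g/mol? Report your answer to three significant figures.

An FCC cell has Z = 4 atoms; a = 4.100 × 10^-8 cm.
M = ρ·N_A·a³/Z = 10.4 × 6.022 × 10²³ × 6.892 × 10^-23 / 4 = 108 g/mol.

108 g/mol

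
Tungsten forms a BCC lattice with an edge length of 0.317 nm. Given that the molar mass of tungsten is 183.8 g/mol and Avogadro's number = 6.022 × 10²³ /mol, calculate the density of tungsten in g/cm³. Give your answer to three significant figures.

19.2 g/cm³

A BCC unit cell contains Z = 2 atoms.
Cell volume: a³ = (0.317 nm)³ = (3.170 × 10^-8 cm)³ = 3.186 × 10^-23 cm³.
ρ = Z·M/(N_A·a³) = 2 × 183.8 / (6.022 × 10²³ × 3.186 × 10^-23) = 19.16 g/cm³.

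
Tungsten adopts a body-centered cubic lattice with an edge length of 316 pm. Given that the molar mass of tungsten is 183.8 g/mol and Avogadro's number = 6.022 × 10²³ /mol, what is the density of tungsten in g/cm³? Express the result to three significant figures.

A BCC unit cell contains Z = 2 atoms.
Cell volume: a³ = (316 pm)³ = (3.160 × 10^-8 cm)³ = 3.155 × 10^-23 cm³.
ρ = Z·M/(N_A·a³) = 2 × 183.8 / (6.022 × 10²³ × 3.155 × 10^-23) = 19.35 g/cm³.

19.3 g/cm³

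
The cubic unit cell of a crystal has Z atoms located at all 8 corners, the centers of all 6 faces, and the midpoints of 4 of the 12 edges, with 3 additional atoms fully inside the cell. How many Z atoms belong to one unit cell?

Corner atoms are shared by 8 cells (1/8 each), face atoms by 2 (1/2 each), edge atoms by 4 (1/4 each), interior atoms are unshared.
Net atoms = 8 × 1/8 + 6 × 1/2 + 4 × 1/4 + 3 = 1 + 3 + 1 + 3 = 8.

8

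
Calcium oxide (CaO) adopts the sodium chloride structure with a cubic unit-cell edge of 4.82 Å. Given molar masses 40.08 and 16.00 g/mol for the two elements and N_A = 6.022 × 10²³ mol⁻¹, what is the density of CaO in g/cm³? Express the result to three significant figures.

The sodium chloride structure contains Z = 4 formula units per cell; M(CaO) = 40.08 + 16.00 = 56.08 g/mol.
a³ = (4.820 × 10^-8 cm)³ = 1.120 × 10^-22 cm³.
ρ = 4 × 56.08 / (6.022 × 10²³ × 1.120 × 10^-22) = 3.326 g/cm³.

3.33 g/cm³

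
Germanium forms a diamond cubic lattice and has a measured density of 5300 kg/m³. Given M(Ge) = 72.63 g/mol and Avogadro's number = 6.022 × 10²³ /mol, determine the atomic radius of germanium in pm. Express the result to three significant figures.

For a diamond cubic cell (Z = 8), a³ = Z·M/(N_A·ρ) = 8 × 72.63 / (6.022 × 10²³ × 5.300) = 1.820 × 10^-22 cm³, so a = 5.668 × 10^-8 cm = 566.8 pm.
Nearest neighbors lie along the body diagonal with √3·a = 8r, so r = 0.2165 × a = 123 pm.

123 pm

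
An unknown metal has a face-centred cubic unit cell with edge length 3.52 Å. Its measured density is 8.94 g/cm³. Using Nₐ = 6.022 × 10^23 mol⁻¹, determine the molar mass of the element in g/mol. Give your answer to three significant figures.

An FCC cell has Z = 4 atoms; a = 3.520 × 10^-8 cm.
M = ρ·N_A·a³/Z = 8.94 × 6.022 × 10²³ × 4.361 × 10^-23 / 4 = 58.7 g/mol.

58.7 g/mol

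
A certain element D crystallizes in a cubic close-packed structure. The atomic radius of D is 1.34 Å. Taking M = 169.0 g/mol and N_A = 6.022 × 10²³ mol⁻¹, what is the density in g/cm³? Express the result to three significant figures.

In an FCC lattice, atoms touch along the face diagonal, so √2·a = 4r, giving a = 3.790 Å = 3.790 × 10^-8 cm.
With Z = 4, ρ = Z·M/(N_A·a³) = 4 × 169.0 / (6.022 × 10²³ × 5.444 × 10^-23) = 20.62 g/cm³.

20.6 g/cm³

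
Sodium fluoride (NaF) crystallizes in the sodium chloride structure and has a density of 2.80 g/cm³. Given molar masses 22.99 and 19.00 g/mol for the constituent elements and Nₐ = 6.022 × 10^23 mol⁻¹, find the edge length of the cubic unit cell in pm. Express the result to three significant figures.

M(NaF) = 41.99 g/mol; Z = 4 formula units per cell.
a³ = Z·M/(N_A·ρ) = 4 × 41.99 / (6.022 × 10²³ × 2.80) = 9.961 × 10^-23 cm³, so a = 4.636 × 10^-8 cm = 464 pm.

464 pm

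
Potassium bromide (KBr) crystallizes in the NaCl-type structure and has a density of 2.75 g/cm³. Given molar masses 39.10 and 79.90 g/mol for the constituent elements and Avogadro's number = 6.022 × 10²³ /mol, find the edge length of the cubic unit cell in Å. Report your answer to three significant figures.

M(KBr) = 119.0 g/mol; Z = 4 formula units per cell.
a³ = Z·M/(N_A·ρ) = 4 × 119.0 / (6.022 × 10²³ × 2.75) = 2.874 × 10^-22 cm³, so a = 6.600 × 10^-8 cm = 6.60 Å.

6.60 Å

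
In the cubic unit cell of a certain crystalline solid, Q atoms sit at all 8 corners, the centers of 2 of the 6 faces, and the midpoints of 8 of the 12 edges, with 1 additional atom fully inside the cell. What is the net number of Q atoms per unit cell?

5

Corner atoms are shared by 8 cells (1/8 each), face atoms by 2 (1/2 each), edge atoms by 4 (1/4 each), interior atoms are unshared.
Net atoms = 8 × 1/8 + 2 × 1/2 + 8 × 1/4 + 1 = 1 + 1 + 2 + 1 = 5.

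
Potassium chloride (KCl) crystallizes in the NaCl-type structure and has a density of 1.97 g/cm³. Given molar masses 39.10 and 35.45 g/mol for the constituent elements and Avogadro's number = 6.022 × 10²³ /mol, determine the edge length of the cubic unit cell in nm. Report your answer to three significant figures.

0.631 nm

M(KCl) = 74.55 g/mol; Z = 4 formula units per cell.
a³ = Z·M/(N_A·ρ) = 4 × 74.55 / (6.022 × 10²³ × 1.97) = 2.514 × 10^-22 cm³, so a = 6.311 × 10^-8 cm = 0.631 nm.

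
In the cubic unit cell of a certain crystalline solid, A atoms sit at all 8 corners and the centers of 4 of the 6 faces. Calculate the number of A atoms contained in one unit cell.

3

Corner atoms are shared by 8 cells (1/8 each), face atoms by 2 (1/2 each).
Net atoms = 8 × 1/8 + 4 × 1/2 = 1 + 2 = 3.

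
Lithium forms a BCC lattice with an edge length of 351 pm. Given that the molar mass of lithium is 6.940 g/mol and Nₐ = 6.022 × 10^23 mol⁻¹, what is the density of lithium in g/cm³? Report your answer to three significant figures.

0.533 g/cm³

A BCC unit cell contains Z = 2 atoms.
Cell volume: a³ = (351 pm)³ = (3.510 × 10^-8 cm)³ = 4.324 × 10^-23 cm³.
ρ = Z·M/(N_A·a³) = 2 × 6.940 / (6.022 × 10²³ × 4.324 × 10^-23) = 0.5330 g/cm³.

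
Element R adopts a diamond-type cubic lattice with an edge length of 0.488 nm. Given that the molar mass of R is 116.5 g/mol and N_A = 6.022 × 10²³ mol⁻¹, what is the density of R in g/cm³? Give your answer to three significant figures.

13.3 g/cm³

A diamond cubic unit cell contains Z = 8 atoms.
Cell volume: a³ = (0.488 nm)³ = (4.880 × 10^-8 cm)³ = 1.162 × 10^-22 cm³.
ρ = Z·M/(N_A·a³) = 8 × 116.5 / (6.022 × 10²³ × 1.162 × 10^-22) = 13.32 g/cm³.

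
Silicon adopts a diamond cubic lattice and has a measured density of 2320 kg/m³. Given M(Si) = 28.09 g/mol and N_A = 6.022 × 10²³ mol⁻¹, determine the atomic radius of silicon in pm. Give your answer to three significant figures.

118 pm

For a diamond cubic cell (Z = 8), a³ = Z·M/(N_A·ρ) = 8 × 28.09 / (6.022 × 10²³ × 2.320) = 1.608 × 10^-22 cm³, so a = 5.438 × 10^-8 cm = 543.8 pm.
Nearest neighbors lie along the body diagonal with √3·a = 8r, so r = 0.2165 × a = 118 pm.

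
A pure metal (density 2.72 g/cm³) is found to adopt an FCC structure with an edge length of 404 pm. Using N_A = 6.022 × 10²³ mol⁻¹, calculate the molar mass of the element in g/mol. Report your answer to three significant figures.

27.0 g/mol

An FCC cell has Z = 4 atoms; a = 4.040 × 10^-8 cm.
M = ρ·N_A·a³/Z = 2.72 × 6.022 × 10²³ × 6.594 × 10^-23 / 4 = 27.0 g/mol.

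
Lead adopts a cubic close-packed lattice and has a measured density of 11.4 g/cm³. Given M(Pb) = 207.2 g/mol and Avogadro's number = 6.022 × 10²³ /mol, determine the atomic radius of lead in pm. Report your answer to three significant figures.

For an FCC cell (Z = 4), a³ = Z·M/(N_A·ρ) = 4 × 207.2 / (6.022 × 10²³ × 11.40) = 1.207 × 10^-22 cm³, so a = 4.942 × 10^-8 cm = 494.2 pm.
Atoms touch along the face diagonal, so √2·a = 4r, so r = 0.3536 × a = 175 pm.

175 pm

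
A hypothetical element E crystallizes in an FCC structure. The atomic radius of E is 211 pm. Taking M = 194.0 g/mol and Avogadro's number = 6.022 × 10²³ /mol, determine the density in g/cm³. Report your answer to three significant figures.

6.06 g/cm³

In an FCC lattice, atoms touch along the face diagonal, so √2·a = 4r, giving a = 596.8 pm = 5.968 × 10^-8 cm.
With Z = 4, ρ = Z·M/(N_A·a³) = 4 × 194.0 / (6.022 × 10²³ × 2.126 × 10^-22) = 6.062 g/cm³.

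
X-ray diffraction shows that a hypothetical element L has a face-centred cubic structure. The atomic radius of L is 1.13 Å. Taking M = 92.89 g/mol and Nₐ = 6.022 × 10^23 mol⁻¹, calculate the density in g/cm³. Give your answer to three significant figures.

18.9 g/cm³

In an FCC lattice, atoms touch along the face diagonal, so √2·a = 4r, giving a = 3.196 Å = 3.196 × 10^-8 cm.
With Z = 4, ρ = Z·M/(N_A·a³) = 4 × 92.89 / (6.022 × 10²³ × 3.265 × 10^-23) = 18.90 g/cm³.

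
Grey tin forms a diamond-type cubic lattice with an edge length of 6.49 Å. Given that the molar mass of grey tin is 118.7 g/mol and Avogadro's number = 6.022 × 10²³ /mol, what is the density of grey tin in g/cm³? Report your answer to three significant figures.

5.77 g/cm³

A diamond cubic unit cell contains Z = 8 atoms.
Cell volume: a³ = (6.49 Å)³ = (6.490 × 10^-8 cm)³ = 2.734 × 10^-22 cm³.
ρ = Z·M/(N_A·a³) = 8 × 118.7 / (6.022 × 10²³ × 2.734 × 10^-22) = 5.769 g/cm³.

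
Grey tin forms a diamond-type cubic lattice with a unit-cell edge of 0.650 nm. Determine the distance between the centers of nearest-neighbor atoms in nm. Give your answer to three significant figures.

0.281 nm

In a diamond cubic structure, nearest neighbors lie along the body diagonal with √3·a = 8r; the nearest-neighbor distance equals 2r = 0.4330·a.
d = 0.4330 × 0.650 = 0.281 nm.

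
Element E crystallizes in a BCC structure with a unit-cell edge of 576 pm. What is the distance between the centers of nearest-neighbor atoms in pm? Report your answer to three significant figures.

In a BCC structure, atoms touch along the body diagonal, so √3·a = 4r; the nearest-neighbor distance equals 2r = 0.8660·a.
d = 0.8660 × 576 = 499 pm.

499 pm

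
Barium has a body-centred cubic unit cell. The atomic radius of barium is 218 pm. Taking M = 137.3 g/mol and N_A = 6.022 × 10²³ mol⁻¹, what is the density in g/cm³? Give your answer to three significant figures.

In a BCC lattice, atoms touch along the body diagonal, so √3·a = 4r, giving a = 503.4 pm = 5.034 × 10^-8 cm.
With Z = 2, ρ = Z·M/(N_A·a³) = 2 × 137.3 / (6.022 × 10²³ × 1.276 × 10^-22) = 3.573 g/cm³.

3.57 g/cm³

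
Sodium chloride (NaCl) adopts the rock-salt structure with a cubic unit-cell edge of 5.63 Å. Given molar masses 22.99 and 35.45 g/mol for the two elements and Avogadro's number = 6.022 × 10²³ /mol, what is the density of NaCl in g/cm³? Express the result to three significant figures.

The rock-salt structure contains Z = 4 formula units per cell; M(NaCl) = 22.99 + 35.45 = 58.44 g/mol.
a³ = (5.630 × 10^-8 cm)³ = 1.785 × 10^-22 cm³.
ρ = 4 × 58.44 / (6.022 × 10²³ × 1.785 × 10^-22) = 2.175 g/cm³.

2.18 g/cm³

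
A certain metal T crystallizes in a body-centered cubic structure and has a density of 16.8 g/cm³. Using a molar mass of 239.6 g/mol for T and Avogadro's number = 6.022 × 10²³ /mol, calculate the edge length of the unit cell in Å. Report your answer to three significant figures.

With Z = 2 atoms per BCC cell, a³ = Z·M/(N_A·ρ) = 2 × 239.6 / (6.022 × 10²³ × 16.80 g/cm³) = 4.737 × 10^-23 cm³.
a = (4.737 × 10^-23)^(1/3) = 3.618 × 10^-8 cm = 3.62 Å.

3.62 Å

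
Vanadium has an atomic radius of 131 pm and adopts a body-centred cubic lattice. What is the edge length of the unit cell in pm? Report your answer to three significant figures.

303 pm

In a BCC lattice, atoms touch along the body diagonal, so √3·a = 4r.
a = 4r/√3 = 4 × 131 / 1.7321 = 303 pm.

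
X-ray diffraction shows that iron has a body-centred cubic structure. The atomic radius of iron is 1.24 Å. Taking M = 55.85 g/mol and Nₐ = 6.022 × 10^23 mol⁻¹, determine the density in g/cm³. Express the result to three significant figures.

7.90 g/cm³

In a BCC lattice, atoms touch along the body diagonal, so √3·a = 4r, giving a = 2.864 Å = 2.864 × 10^-8 cm.
With Z = 2, ρ = Z·M/(N_A·a³) = 2 × 55.85 / (6.022 × 10²³ × 2.348 × 10^-23) = 7.899 g/cm³.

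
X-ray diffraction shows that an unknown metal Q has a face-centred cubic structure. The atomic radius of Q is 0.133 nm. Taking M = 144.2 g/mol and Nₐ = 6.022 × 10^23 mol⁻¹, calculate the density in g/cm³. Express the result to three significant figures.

In an FCC lattice, atoms touch along the face diagonal, so √2·a = 4r, giving a = 0.3762 nm = 3.762 × 10^-8 cm.
With Z = 4, ρ = Z·M/(N_A·a³) = 4 × 144.2 / (6.022 × 10²³ × 5.323 × 10^-23) = 17.99 g/cm³.

18.0 g/cm³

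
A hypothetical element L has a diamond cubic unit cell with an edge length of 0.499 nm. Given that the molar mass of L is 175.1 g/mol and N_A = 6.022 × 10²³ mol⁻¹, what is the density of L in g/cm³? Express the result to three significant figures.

A diamond cubic unit cell contains Z = 8 atoms.
Cell volume: a³ = (0.499 nm)³ = (4.990 × 10^-8 cm)³ = 1.243 × 10^-22 cm³.
ρ = Z·M/(N_A·a³) = 8 × 175.1 / (6.022 × 10²³ × 1.243 × 10^-22) = 18.72 g/cm³.

18.7 g/cm³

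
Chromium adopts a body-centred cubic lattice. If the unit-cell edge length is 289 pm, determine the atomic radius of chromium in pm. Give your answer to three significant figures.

125 pm

In a BCC lattice, atoms touch along the body diagonal, so √3·a = 4r.
r = √3·a/4 = 1.7321 × 289 / 4 = 125 pm.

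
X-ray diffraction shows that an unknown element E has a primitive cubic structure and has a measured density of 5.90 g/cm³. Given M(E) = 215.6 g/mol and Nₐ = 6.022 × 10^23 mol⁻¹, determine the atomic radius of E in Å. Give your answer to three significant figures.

For a simple cubic cell (Z = 1), a³ = Z·M/(N_A·ρ) = 1 × 215.6 / (6.022 × 10²³ × 5.900) = 6.068 × 10^-23 cm³, so a = 3.930 × 10^-8 cm = 3.930 Å.
Atoms touch along the cell edge, so a = 2r, so r = 0.5000 × a = 1.96 Å.

1.96 Å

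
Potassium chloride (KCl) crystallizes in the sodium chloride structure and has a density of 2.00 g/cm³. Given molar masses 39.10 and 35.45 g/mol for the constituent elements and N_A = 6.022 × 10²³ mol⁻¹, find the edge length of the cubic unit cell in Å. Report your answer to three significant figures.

M(KCl) = 74.55 g/mol; Z = 4 formula units per cell.
a³ = Z·M/(N_A·ρ) = 4 × 74.55 / (6.022 × 10²³ × 2.00) = 2.476 × 10^-22 cm³, so a = 6.279 × 10^-8 cm = 6.28 Å.

6.28 Å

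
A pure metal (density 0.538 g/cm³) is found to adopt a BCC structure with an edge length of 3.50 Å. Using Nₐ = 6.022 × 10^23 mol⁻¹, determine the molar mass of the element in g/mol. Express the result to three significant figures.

6.95 g/mol

A BCC cell has Z = 2 atoms; a = 3.500 × 10^-8 cm.
M = ρ·N_A·a³/Z = 0.538 × 6.022 × 10²³ × 4.288 × 10^-23 / 2 = 6.95 g/mol.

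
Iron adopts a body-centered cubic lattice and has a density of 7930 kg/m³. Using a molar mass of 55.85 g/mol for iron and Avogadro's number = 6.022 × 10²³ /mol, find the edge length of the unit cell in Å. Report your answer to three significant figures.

2.86 Å

With Z = 2 atoms per BCC cell, a³ = Z·M/(N_A·ρ) = 2 × 55.85 / (6.022 × 10²³ × 7.930 g/cm³) = 2.339 × 10^-23 cm³.
a = (2.339 × 10^-23)^(1/3) = 2.860 × 10^-8 cm = 2.86 Å.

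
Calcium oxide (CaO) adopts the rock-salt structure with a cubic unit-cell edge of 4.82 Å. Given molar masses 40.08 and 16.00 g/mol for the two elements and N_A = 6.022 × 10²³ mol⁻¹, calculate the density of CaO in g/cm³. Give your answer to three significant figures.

3.33 g/cm³

The rock-salt structure contains Z = 4 formula units per cell; M(CaO) = 40.08 + 16.00 = 56.08 g/mol.
a³ = (4.820 × 10^-8 cm)³ = 1.120 × 10^-22 cm³.
ρ = 4 × 56.08 / (6.022 × 10²³ × 1.120 × 10^-22) = 3.326 g/cm³.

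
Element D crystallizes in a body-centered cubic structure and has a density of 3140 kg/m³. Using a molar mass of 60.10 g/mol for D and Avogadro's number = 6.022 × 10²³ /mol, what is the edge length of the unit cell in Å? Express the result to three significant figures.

With Z = 2 atoms per BCC cell, a³ = Z·M/(N_A·ρ) = 2 × 60.10 / (6.022 × 10²³ × 3.140 g/cm³) = 6.357 × 10^-23 cm³.
a = (6.357 × 10^-23)^(1/3) = 3.991 × 10^-8 cm = 3.99 Å.

3.99 Å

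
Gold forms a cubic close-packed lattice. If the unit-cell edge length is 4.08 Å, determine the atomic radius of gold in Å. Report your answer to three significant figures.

In an FCC lattice, atoms touch along the face diagonal, so √2·a = 4r.
r = √2·a/4 = 1.4142 × 4.08 / 4 = 1.44 Å.

1.44 Å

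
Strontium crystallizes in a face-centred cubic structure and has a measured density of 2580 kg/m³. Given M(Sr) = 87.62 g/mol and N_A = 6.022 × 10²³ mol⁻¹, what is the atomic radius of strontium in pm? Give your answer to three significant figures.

For an FCC cell (Z = 4), a³ = Z·M/(N_A·ρ) = 4 × 87.62 / (6.022 × 10²³ × 2.580) = 2.256 × 10^-22 cm³, so a = 6.087 × 10^-8 cm = 608.7 pm.
Atoms touch along the face diagonal, so √2·a = 4r, so r = 0.3536 × a = 215 pm.

215 pm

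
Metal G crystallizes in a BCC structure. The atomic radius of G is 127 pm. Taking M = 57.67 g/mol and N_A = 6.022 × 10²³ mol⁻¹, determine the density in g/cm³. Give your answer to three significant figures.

7.59 g/cm³

In a BCC lattice, atoms touch along the body diagonal, so √3·a = 4r, giving a = 293.3 pm = 2.933 × 10^-8 cm.
With Z = 2, ρ = Z·M/(N_A·a³) = 2 × 57.67 / (6.022 × 10²³ × 2.523 × 10^-23) = 7.592 g/cm³.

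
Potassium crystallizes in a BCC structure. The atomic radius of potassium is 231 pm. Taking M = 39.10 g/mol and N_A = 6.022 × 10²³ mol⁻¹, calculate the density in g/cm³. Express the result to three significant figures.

0.855 g/cm³

In a BCC lattice, atoms touch along the body diagonal, so √3·a = 4r, giving a = 533.5 pm = 5.335 × 10^-8 cm.
With Z = 2, ρ = Z·M/(N_A·a³) = 2 × 39.10 / (6.022 × 10²³ × 1.518 × 10^-22) = 0.8553 g/cm³.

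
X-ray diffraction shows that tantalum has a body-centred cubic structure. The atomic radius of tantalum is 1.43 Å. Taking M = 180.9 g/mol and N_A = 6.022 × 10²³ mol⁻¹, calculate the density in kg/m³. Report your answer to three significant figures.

In a BCC lattice, atoms touch along the body diagonal, so √3·a = 4r, giving a = 3.302 Å = 3.302 × 10^-8 cm.
With Z = 2, ρ = Z·M/(N_A·a³) = 2 × 180.9 / (6.022 × 10²³ × 3.602 × 10^-23) = 16.68 g/cm³ = 16700 kg/m³.

16700 kg/m³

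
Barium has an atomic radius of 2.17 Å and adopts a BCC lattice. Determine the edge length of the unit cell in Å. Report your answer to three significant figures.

In a BCC lattice, atoms touch along the body diagonal, so √3·a = 4r.
a = 4r/√3 = 4 × 2.17 / 1.7321 = 5.01 Å.

5.01 Å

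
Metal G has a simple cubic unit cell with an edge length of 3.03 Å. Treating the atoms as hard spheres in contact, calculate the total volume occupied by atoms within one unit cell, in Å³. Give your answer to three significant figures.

In a simple cubic lattice atoms touch along the cell edge, so a = 2r, so r = 0.5000a = 1.515 Å.
V_atoms = Z × (4/3)πr³ = 1 × (4/3)π × (1.515)³ = 14.6 Å³.

14.6 Å³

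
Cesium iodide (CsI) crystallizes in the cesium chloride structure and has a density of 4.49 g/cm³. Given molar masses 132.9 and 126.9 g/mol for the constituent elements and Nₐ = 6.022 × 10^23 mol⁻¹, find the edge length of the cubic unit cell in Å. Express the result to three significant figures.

4.58 Å

M(CsI) = 259.8 g/mol; Z = 1 formula unit per cell.
a³ = Z·M/(N_A·ρ) = 1 × 259.8 / (6.022 × 10²³ × 4.49) = 9.608 × 10^-23 cm³, so a = 4.580 × 10^-8 cm = 4.58 Å.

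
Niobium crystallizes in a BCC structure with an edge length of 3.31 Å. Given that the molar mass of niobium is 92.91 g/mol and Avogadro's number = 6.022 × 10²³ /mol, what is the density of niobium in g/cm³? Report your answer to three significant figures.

8.51 g/cm³

A BCC unit cell contains Z = 2 atoms.
Cell volume: a³ = (3.31 Å)³ = (3.310 × 10^-8 cm)³ = 3.626 × 10^-23 cm³.
ρ = Z·M/(N_A·a³) = 2 × 92.91 / (6.022 × 10²³ × 3.626 × 10^-23) = 8.509 g/cm³.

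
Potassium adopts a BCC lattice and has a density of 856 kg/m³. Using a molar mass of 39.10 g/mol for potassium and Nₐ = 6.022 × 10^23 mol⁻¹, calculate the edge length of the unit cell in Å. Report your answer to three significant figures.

5.33 Å

With Z = 2 atoms per BCC cell, a³ = Z·M/(N_A·ρ) = 2 × 39.10 / (6.022 × 10²³ × 0.8560 g/cm³) = 1.517 × 10^-22 cm³.
a = (1.517 × 10^-22)^(1/3) = 5.333 × 10^-8 cm = 5.33 Å.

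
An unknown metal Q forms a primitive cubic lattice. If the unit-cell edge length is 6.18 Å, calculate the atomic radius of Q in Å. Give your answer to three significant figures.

3.09 Å

In a simple cubic lattice, atoms touch along the cell edge, so a = 2r.
r = a/2 = 6.18/2 = 3.09 Å.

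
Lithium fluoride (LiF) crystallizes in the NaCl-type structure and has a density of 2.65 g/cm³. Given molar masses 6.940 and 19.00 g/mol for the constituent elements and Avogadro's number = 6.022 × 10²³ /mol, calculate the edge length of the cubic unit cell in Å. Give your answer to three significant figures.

M(LiF) = 25.94 g/mol; Z = 4 formula units per cell.
a³ = Z·M/(N_A·ρ) = 4 × 25.94 / (6.022 × 10²³ × 2.65) = 6.502 × 10^-23 cm³, so a = 4.021 × 10^-8 cm = 4.02 Å.

4.02 Å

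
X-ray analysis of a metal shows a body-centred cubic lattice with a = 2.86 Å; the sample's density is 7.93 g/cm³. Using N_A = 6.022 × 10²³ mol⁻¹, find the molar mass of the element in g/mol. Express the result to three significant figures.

A BCC cell has Z = 2 atoms; a = 2.860 × 10^-8 cm.
M = ρ·N_A·a³/Z = 7.93 × 6.022 × 10²³ × 2.339 × 10^-23 / 2 = 55.9 g/mol.

55.9 g/mol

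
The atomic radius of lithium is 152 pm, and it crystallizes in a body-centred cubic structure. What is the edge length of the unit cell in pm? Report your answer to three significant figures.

In a BCC lattice, atoms touch along the body diagonal, so √3·a = 4r.
a = 4r/√3 = 4 × 152 / 1.7321 = 351 pm.

351 pm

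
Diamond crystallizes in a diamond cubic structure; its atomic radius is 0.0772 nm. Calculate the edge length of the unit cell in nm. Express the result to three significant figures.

0.357 nm

In a diamond cubic lattice, nearest neighbors lie along the body diagonal with √3·a = 8r.
a = 8r/√3 = 8 × 0.0772 / 1.7321 = 0.357 nm.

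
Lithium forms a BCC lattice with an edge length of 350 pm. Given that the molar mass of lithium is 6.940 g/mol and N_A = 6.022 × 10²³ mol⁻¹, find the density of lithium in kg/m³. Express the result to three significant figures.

538 kg/m³

A BCC unit cell contains Z = 2 atoms.
Cell volume: a³ = (350 pm)³ = (3.500 × 10^-8 cm)³ = 4.288 × 10^-23 cm³.
ρ = Z·M/(N_A·a³) = 2 × 6.940 / (6.022 × 10²³ × 4.288 × 10^-23) = 0.5376 g/cm³ = 538 kg/m³.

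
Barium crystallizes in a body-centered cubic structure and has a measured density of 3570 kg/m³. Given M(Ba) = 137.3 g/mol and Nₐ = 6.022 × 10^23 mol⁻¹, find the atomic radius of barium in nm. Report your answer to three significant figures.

For a BCC cell (Z = 2), a³ = Z·M/(N_A·ρ) = 2 × 137.3 / (6.022 × 10²³ × 3.570) = 1.277 × 10^-22 cm³, so a = 5.036 × 10^-8 cm = 0.5036 nm.
Atoms touch along the body diagonal, so √3·a = 4r, so r = 0.4330 × a = 0.218 nm.

0.218 nm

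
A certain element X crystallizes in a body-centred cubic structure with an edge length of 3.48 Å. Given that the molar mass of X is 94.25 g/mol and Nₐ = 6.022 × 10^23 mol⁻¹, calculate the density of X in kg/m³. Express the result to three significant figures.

7430 kg/m³

A BCC unit cell contains Z = 2 atoms.
Cell volume: a³ = (3.48 Å)³ = (3.480 × 10^-8 cm)³ = 4.214 × 10^-23 cm³.
ρ = Z·M/(N_A·a³) = 2 × 94.25 / (6.022 × 10²³ × 4.214 × 10^-23) = 7.427 g/cm³ = 7430 kg/m³.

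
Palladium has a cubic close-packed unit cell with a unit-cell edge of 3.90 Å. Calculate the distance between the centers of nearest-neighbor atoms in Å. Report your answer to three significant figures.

2.76 Å

In an FCC structure, atoms touch along the face diagonal, so √2·a = 4r; the nearest-neighbor distance equals 2r = 0.7071·a.
d = 0.7071 × 3.90 = 2.76 Å.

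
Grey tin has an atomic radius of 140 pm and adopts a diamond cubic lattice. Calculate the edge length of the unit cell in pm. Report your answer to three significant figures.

In a diamond cubic lattice, nearest neighbors lie along the body diagonal with √3·a = 8r.
a = 8r/√3 = 8 × 140 / 1.7321 = 647 pm.

647 pm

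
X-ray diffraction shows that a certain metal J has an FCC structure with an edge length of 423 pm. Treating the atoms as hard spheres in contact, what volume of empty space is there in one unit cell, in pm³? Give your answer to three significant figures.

In an FCC lattice atoms touch along the face diagonal, so √2·a = 4r, so r = 0.3536a = 149.6 pm.
V_cell = a³ = 7.569 × 10^7 pm³; V_atoms = 4 × (4/3)πr³ = 5.604 × 10^7 pm³.
Empty space = 7.569 × 10^7 − 5.604 × 10^7 = 1.96 × 10^7 pm³.

1.96 × 10^7 pm³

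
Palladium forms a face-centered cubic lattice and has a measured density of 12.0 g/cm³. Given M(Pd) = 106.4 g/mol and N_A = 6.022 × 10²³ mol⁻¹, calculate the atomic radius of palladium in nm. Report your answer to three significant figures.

For an FCC cell (Z = 4), a³ = Z·M/(N_A·ρ) = 4 × 106.4 / (6.022 × 10²³ × 12.00) = 5.890 × 10^-23 cm³, so a = 3.891 × 10^-8 cm = 0.3891 nm.
Atoms touch along the face diagonal, so √2·a = 4r, so r = 0.3536 × a = 0.138 nm.

0.138 nm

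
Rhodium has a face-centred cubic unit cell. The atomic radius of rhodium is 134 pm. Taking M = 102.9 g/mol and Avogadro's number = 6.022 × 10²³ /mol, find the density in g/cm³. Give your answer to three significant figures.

In an FCC lattice, atoms touch along the face diagonal, so √2·a = 4r, giving a = 379.0 pm = 3.790 × 10^-8 cm.
With Z = 4, ρ = Z·M/(N_A·a³) = 4 × 102.9 / (6.022 × 10²³ × 5.444 × 10^-23) = 12.55 g/cm³.

12.6 g/cm³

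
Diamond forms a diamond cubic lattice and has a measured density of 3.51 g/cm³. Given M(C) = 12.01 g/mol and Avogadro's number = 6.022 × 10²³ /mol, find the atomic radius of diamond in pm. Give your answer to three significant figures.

For a diamond cubic cell (Z = 8), a³ = Z·M/(N_A·ρ) = 8 × 12.01 / (6.022 × 10²³ × 3.510) = 4.546 × 10^-23 cm³, so a = 3.569 × 10^-8 cm = 356.9 pm.
Nearest neighbors lie along the body diagonal with √3·a = 8r, so r = 0.2165 × a = 77.3 pm.

77.3 pm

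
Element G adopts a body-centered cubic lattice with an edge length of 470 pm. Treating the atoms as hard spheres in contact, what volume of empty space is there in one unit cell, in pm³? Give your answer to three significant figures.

3.32 × 10^7 pm³

In a BCC lattice atoms touch along the body diagonal, so √3·a = 4r, so r = 0.4330a = 203.5 pm.
V_cell = a³ = 1.038 × 10^8 pm³; V_atoms = 2 × (4/3)πr³ = 7.062 × 10^7 pm³.
Empty space = 1.038 × 10^8 − 7.062 × 10^7 = 3.32 × 10^7 pm³.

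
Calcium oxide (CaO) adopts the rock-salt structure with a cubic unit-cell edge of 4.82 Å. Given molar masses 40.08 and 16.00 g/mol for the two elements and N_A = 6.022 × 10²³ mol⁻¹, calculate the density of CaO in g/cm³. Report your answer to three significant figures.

3.33 g/cm³

The rock-salt structure contains Z = 4 formula units per cell; M(CaO) = 40.08 + 16.00 = 56.08 g/mol.
a³ = (4.820 × 10^-8 cm)³ = 1.120 × 10^-22 cm³.
ρ = 4 × 56.08 / (6.022 × 10²³ × 1.120 × 10^-22) = 3.326 g/cm³.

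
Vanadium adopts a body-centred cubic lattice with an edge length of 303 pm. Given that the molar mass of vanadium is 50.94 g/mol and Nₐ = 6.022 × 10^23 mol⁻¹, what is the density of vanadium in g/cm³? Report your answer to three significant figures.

A BCC unit cell contains Z = 2 atoms.
Cell volume: a³ = (303 pm)³ = (3.030 × 10^-8 cm)³ = 2.782 × 10^-23 cm³.
ρ = Z·M/(N_A·a³) = 2 × 50.94 / (6.022 × 10²³ × 2.782 × 10^-23) = 6.082 g/cm³.

6.08 g/cm³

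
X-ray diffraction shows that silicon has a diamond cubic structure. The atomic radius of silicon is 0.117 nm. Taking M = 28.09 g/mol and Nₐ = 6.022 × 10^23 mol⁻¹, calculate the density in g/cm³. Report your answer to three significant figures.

2.36 g/cm³

In a diamond cubic lattice, nearest neighbors lie along the body diagonal with √3·a = 8r, giving a = 0.5404 nm = 5.404 × 10^-8 cm.
With Z = 8, ρ = Z·M/(N_A·a³) = 8 × 28.09 / (6.022 × 10²³ × 1.578 × 10^-22) = 2.365 g/cm³.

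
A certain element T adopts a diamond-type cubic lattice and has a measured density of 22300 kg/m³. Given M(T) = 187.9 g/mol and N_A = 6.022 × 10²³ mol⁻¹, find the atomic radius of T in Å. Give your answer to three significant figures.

For a diamond cubic cell (Z = 8), a³ = Z·M/(N_A·ρ) = 8 × 187.9 / (6.022 × 10²³ × 22.30) = 1.119 × 10^-22 cm³, so a = 4.819 × 10^-8 cm = 4.819 Å.
Nearest neighbors lie along the body diagonal with √3·a = 8r, so r = 0.2165 × a = 1.04 Å.

1.04 Å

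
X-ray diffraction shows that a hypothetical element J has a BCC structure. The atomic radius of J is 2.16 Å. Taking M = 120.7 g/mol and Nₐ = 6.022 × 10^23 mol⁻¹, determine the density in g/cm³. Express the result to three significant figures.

In a BCC lattice, atoms touch along the body diagonal, so √3·a = 4r, giving a = 4.988 Å = 4.988 × 10^-8 cm.
With Z = 2, ρ = Z·M/(N_A·a³) = 2 × 120.7 / (6.022 × 10²³ × 1.241 × 10^-22) = 3.230 g/cm³.

3.23 g/cm³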